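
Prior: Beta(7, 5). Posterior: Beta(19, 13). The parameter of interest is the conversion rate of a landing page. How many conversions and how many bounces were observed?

12 conversions and 8 bounces

A Beta(α, β) prior with s successes and f failures in binomial data gives a Beta(α+s, β+f) posterior.
Match parameters: s=19−7=12, f=13−5=8.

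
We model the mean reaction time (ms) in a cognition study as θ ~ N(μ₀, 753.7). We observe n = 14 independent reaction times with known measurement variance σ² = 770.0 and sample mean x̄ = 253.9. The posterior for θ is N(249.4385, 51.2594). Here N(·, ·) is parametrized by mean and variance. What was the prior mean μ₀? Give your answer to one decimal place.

μ₀ = 188.3

With known observation variance, the Normal–Normal posterior has precision τ_n = τ₀ + n/σ² and mean μ_n = (τ₀μ₀ + (n/σ²)x̄)/τ_n.
Here τ₀ = 1/753.7 = 0.001327 and τ_data = 14/770.0 = 0.018182, so τ_n = 0.019509.
Rearranging for μ₀: μ₀ = (μ_n·τ_n − τ_data·x̄)/τ₀ = (249.4385·0.019509 − 0.018182·253.9) / 0.001327 = 0.249886/0.001327 ≈ 188.3.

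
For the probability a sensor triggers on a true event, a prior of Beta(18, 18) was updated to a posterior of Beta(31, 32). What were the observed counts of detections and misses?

A Beta(a, b) prior with s successes and f failures in binomial data gives a Beta(a+s, b+f) posterior.
So s = 31 − 18 = 13 and f = 32 − 18 = 14.

13 detections and 14 misses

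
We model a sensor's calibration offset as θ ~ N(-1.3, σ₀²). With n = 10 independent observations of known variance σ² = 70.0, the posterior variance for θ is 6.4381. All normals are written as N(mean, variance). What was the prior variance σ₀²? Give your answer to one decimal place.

For the Normal–Normal model with known σ², precisions add: τ_n = τ₀ + n/σ².
So 1/σ₀² = 1/6.4381 − 10/70.0 = 0.155325 − 0.142857 = 0.012468.
Hence σ₀² = 1/0.012468 ≈ 80.2.

σ₀² = 80.2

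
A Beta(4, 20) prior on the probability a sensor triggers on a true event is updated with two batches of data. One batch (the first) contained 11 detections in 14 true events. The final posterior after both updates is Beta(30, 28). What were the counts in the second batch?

Sequential conjugate updates are equivalent to a single update on the pooled data, so total successes = posterior α − prior α and total failures = posterior β − prior β.
Total across both batches: 30−4=26 detections, 28−20=8 misses.
Subtract the first batch: 26−11=15 detections and 8−3=5 misses.

15 detections and 5 misses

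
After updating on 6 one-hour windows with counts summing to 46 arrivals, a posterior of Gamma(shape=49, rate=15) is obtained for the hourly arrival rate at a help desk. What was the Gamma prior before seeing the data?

Gamma(shape=3, rate=9)

Gamma–Poisson conjugacy: posterior shape = α + Σxᵢ, posterior rate = β + n.
So α = 49 − 46 = 3 and β = 15 − 6 = 9.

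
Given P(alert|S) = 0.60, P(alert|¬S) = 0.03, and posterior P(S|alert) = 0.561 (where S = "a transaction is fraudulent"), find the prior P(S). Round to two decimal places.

Bayes' rule in odds form gives O(S|E) = O(S)·[P(E|S)/P(E|¬S)], hence O(S) = O(S|E)/LR.
Posterior odds = 0.561/(1−0.561) = 1.2779. LR = 0.60/0.03 = 20.0000.
Prior odds = 1.2779/20.0000 = 0.0639, so P(S) = 0.0639/(1+0.0639) ≈ 0.06.

P(S) = 0.06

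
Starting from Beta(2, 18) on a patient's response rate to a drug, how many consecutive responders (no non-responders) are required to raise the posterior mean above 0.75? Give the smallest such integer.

After k responders and 0 non-responders the posterior is Beta(2+k, 18), with mean (2+k)/(2+18+k).
Set (2+k)/(20+k) > 0.75 and solve: k > (0.75·20 − 2)/(1 − 0.75) = 52.000.
The smallest integer exceeding 52.000 is 53, and checking k=53: (55)/(73) = 0.7534 > 0.75.

k = 53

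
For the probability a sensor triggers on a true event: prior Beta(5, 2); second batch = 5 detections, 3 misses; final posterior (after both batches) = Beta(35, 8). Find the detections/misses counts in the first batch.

Sequential conjugate updates are equivalent to a single update on the pooled data, so total successes = posterior α − prior α and total failures = posterior β − prior β.
Total across both batches: 35−5=30 detections, 8−2=6 misses.
Subtract the second batch: 30−5=25 detections and 6−3=3 misses.

25 detections and 3 misses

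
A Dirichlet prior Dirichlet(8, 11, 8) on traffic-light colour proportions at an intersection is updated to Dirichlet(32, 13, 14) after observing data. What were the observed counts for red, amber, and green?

For a Dirichlet(α) prior with multinomial counts c, the posterior is Dirichlet(α + c) componentwise.
Counts are posterior − prior componentwise: 32−8=24, 13−11=2, 14−8=6.

counts (24, 2, 6)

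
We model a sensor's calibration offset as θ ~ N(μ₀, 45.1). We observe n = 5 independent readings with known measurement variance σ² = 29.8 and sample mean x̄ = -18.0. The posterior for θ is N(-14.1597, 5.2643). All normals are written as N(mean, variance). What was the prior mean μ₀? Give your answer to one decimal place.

μ₀ = 14.9

With known observation variance, the Normal–Normal posterior has precision τ_n = τ₀ + n/σ² and mean μ_n = (τ₀μ₀ + (n/σ²)x̄)/τ_n.
Here τ₀ = 1/45.1 = 0.022173 and τ_data = 5/29.8 = 0.167785, so τ_n = 0.189958.
Rearranging for μ₀: μ₀ = (μ_n·τ_n − τ_data·x̄)/τ₀ = (-14.1597·0.189958 − 0.167785·-18.0) / 0.022173 = 0.330382/0.022173 ≈ 14.9.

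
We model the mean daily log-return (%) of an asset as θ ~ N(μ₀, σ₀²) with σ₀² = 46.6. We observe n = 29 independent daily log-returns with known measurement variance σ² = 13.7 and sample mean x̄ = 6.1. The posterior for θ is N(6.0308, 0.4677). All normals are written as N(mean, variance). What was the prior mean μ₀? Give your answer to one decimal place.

μ₀ = -0.8

With known observation variance, the Normal–Normal posterior has precision τ_n = τ₀ + n/σ² and mean μ_n = (τ₀μ₀ + (n/σ²)x̄)/τ_n.
Here τ₀ = 1/46.6 = 0.021459 and τ_data = 29/13.7 = 2.116788, so τ_n = 2.138247.
Rearranging for μ₀: μ₀ = (μ_n·τ_n − τ_data·x̄)/τ₀ = (6.0308·2.138247 − 2.116788·6.1) / 0.021459 = -0.017067/0.021459 ≈ -0.8.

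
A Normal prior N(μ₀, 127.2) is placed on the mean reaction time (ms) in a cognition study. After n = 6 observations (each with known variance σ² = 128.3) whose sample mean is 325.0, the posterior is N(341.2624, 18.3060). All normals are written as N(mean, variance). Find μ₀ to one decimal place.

With known observation variance, the Normal–Normal posterior has precision τ_n = τ₀ + n/σ² and mean μ_n = (τ₀μ₀ + (n/σ²)x̄)/τ_n.
Here τ₀ = 1/127.2 = 0.007862 and τ_data = 6/128.3 = 0.046765, so τ_n = 0.054627.
Rearranging for μ₀: μ₀ = (μ_n·τ_n − τ_data·x̄)/τ₀ = (341.2624·0.054627 − 0.046765·325.0) / 0.007862 = 3.443516/0.007862 ≈ 438.0.

μ₀ = 438.0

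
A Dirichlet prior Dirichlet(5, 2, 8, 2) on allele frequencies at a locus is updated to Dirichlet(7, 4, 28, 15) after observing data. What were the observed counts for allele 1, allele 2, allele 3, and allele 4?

For a Dirichlet(α) prior with multinomial counts c, the posterior is Dirichlet(α + c) componentwise.
Counts are posterior − prior componentwise: 7−5=2, 4−2=2, 28−8=20, 15−2=13.

counts (2, 2, 20, 13)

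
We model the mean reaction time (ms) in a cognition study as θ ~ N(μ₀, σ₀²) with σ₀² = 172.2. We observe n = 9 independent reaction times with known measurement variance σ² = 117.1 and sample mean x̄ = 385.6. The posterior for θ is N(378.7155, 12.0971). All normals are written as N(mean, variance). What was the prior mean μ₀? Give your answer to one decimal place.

μ₀ = 287.6

With known observation variance, the Normal–Normal posterior has precision τ_n = τ₀ + n/σ² and mean μ_n = (τ₀μ₀ + (n/σ²)x̄)/τ_n.
Here τ₀ = 1/172.2 = 0.005807 and τ_data = 9/117.1 = 0.076857, so τ_n = 0.082664.
Rearranging for μ₀: μ₀ = (μ_n·τ_n − τ_data·x̄)/τ₀ = (378.7155·0.082664 − 0.076857·385.6) / 0.005807 = 1.670079/0.005807 ≈ 287.6.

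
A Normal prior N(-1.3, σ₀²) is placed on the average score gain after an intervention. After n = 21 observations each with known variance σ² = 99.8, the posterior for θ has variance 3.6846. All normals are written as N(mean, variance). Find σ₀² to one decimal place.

Posterior precision equals prior precision plus data precision: 1/σ_n² = 1/σ₀² + n/σ².
So 1/σ₀² = 1/3.6846 − 21/99.8 = 0.271400 − 0.210421 = 0.060979.
Hence σ₀² = 1/0.060979 ≈ 16.4.

σ₀² = 16.4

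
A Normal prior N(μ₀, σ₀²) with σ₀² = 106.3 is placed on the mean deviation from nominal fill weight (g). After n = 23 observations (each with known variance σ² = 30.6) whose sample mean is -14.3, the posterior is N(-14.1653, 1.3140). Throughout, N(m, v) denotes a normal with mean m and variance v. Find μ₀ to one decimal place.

μ₀ = -3.4

With known observation variance, the Normal–Normal posterior has precision τ_n = τ₀ + n/σ² and mean μ_n = (τ₀μ₀ + (n/σ²)x̄)/τ_n.
Here τ₀ = 1/106.3 = 0.009407 and τ_data = 23/30.6 = 0.751634, so τ_n = 0.761041.
Rearranging for μ₀: μ₀ = (μ_n·τ_n − τ_data·x̄)/τ₀ = (-14.1653·0.761041 − 0.751634·-14.3) / 0.009407 = -0.032008/0.009407 ≈ -3.4.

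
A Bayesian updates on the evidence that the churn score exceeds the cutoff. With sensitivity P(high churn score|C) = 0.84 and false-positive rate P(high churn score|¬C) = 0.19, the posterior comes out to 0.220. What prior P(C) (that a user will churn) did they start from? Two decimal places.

Bayes' rule in odds form gives O(C|E) = O(C)·[P(E|C)/P(E|¬C)], hence O(C) = O(C|E)/LR.
Posterior odds = 0.220/(1−0.220) = 0.2821. LR = 0.84/0.19 = 4.4211.
Prior odds = 0.2821/4.4211 = 0.0638, so P(C) = 0.0638/(1+0.0638) ≈ 0.06.

P(C) = 0.06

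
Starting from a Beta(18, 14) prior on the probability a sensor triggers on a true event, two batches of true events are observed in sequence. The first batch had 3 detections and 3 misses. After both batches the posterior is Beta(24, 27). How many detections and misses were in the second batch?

3 detections and 10 misses

Sequential conjugate updates are equivalent to a single update on the pooled data, so total successes = posterior α − prior α and total failures = posterior β − prior β.
Total across both batches: 24−18=6 detections, 27−14=13 misses.
Subtract the first batch: 6−3=3 detections and 13−3=10 misses.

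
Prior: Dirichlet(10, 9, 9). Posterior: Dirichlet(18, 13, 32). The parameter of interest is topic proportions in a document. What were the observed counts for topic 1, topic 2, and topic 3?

For a Dirichlet(α) prior with multinomial counts c, the posterior is Dirichlet(α + c) componentwise.
Counts are posterior − prior componentwise: 18−10=8, 13−9=4, 32−9=23.

counts (8, 4, 23)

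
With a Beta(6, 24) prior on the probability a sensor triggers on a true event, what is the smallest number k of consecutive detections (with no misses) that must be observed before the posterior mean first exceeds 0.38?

k = 9

After k detections and 0 misses the posterior is Beta(6+k, 24), with mean (6+k)/(6+24+k).
Set (6+k)/(30+k) > 0.38 and solve: k > (0.38·30 − 6)/(1 − 0.38) = 8.710.
The smallest integer exceeding 8.710 is 9, and checking k=9: (15)/(39) = 0.3846 > 0.38.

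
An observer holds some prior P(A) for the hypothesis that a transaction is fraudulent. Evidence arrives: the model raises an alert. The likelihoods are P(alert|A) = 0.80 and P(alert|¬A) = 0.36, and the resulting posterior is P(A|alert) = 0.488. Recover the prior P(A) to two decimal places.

In odds form, posterior odds = prior odds × likelihood ratio, so prior odds = posterior odds ÷ LR.
Posterior odds = 0.488/(1−0.488) = 0.9531. LR = 0.80/0.36 = 2.2222.
Prior odds = 0.9531/2.2222 = 0.4289, so P(A) = 0.4289/(1+0.4289) ≈ 0.30.

P(A) = 0.30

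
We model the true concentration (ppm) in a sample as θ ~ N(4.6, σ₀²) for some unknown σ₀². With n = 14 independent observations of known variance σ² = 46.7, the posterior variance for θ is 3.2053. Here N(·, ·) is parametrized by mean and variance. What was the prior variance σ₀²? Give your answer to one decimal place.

For the Normal–Normal model with known σ², precisions add: τ_n = τ₀ + n/σ².
So 1/σ₀² = 1/3.2053 − 14/46.7 = 0.311983 − 0.299786 = 0.012197.
Hence σ₀² = 1/0.012197 ≈ 82.0.

σ₀² = 82.0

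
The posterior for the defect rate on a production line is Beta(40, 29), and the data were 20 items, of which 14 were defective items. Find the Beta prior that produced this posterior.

Beta is conjugate to the binomial likelihood: posterior = Beta(α+s, β+f).
Subtract the data counts: 40−14=26, 29−6=23.

Beta(26, 23)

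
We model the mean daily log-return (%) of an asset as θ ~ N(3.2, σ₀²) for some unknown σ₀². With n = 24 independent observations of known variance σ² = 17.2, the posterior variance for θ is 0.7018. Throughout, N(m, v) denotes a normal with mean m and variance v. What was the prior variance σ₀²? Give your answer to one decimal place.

σ₀² = 33.8

For the Normal–Normal model with known σ², precisions add: τ_n = τ₀ + n/σ².
So 1/σ₀² = 1/0.7018 − 24/17.2 = 1.424907 − 1.395349 = 0.029558.
Hence σ₀² = 1/0.029558 ≈ 33.8.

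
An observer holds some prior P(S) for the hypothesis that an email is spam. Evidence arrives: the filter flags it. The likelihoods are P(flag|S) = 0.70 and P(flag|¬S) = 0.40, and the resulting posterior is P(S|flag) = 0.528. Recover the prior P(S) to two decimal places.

In odds form, posterior odds = prior odds × likelihood ratio, so prior odds = posterior odds ÷ LR.
Posterior odds = 0.528/(1−0.528) = 1.1186. LR = 0.70/0.40 = 1.7500.
Prior odds = 1.1186/1.7500 = 0.6392, so P(S) = 0.6392/(1+0.6392) ≈ 0.39.

P(S) = 0.39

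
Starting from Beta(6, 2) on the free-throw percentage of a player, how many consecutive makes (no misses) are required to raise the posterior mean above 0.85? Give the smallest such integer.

k = 6

After k makes and 0 misses the posterior is Beta(6+k, 2), with mean (6+k)/(6+2+k).
Set (6+k)/(8+k) > 0.85 and solve: k > (0.85·8 − 6)/(1 − 0.85) = 5.333.
The smallest integer exceeding 5.333 is 6, and checking k=6: (12)/(14) = 0.8571 > 0.85.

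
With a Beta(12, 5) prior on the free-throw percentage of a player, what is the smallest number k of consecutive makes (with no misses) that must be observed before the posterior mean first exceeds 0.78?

After k makes and 0 misses the posterior is Beta(12+k, 5), with mean (12+k)/(12+5+k).
Set (12+k)/(17+k) > 0.78 and solve: k > (0.78·17 − 12)/(1 − 0.78) = 5.727.
The smallest integer exceeding 5.727 is 6.

k = 6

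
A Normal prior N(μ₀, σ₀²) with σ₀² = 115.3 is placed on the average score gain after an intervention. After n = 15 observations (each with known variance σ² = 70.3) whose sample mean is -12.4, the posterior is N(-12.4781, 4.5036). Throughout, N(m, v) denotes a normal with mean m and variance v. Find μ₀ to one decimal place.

μ₀ = -14.4

With known observation variance, the Normal–Normal posterior has precision τ_n = τ₀ + n/σ² and mean μ_n = (τ₀μ₀ + (n/σ²)x̄)/τ_n.
Here τ₀ = 1/115.3 = 0.008673 and τ_data = 15/70.3 = 0.213371, so τ_n = 0.222044.
Rearranging for μ₀: μ₀ = (μ_n·τ_n − τ_data·x̄)/τ₀ = (-12.4781·0.222044 − 0.213371·-12.4) / 0.008673 = -0.124887/0.008673 ≈ -14.4.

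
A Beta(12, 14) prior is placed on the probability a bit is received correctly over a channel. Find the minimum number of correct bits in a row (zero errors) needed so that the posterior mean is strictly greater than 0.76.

k = 33

After k correct bits and 0 errors the posterior is Beta(12+k, 14), with mean (12+k)/(12+14+k).
Set (12+k)/(26+k) > 0.76 and solve: k > (0.76·26 − 12)/(1 − 0.76) = 32.333.
The smallest integer exceeding 32.333 is 33, and checking k=33: (45)/(59) = 0.7627 > 0.76.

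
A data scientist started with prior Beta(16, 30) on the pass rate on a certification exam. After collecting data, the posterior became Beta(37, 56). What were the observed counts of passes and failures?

21 passes and 26 failures

Under Beta–binomial conjugacy the posterior parameters are (α+s, β+f).
So s = 37 − 16 = 21 and f = 56 − 30 = 26.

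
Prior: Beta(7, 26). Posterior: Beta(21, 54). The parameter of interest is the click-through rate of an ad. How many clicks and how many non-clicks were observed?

14 clicks and 28 non-clicks

A Beta(α, β) prior with s successes and f failures in binomial data gives a Beta(α+s, β+f) posterior.
So s = 21 − 7 = 14 and f = 54 − 26 = 28.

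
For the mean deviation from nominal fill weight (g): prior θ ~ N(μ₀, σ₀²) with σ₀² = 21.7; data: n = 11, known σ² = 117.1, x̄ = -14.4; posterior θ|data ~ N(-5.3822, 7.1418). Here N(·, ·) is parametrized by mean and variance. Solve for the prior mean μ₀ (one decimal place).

With known observation variance, the Normal–Normal posterior has precision τ_n = τ₀ + n/σ² and mean μ_n = (τ₀μ₀ + (n/σ²)x̄)/τ_n.
Here τ₀ = 1/21.7 = 0.046083 and τ_data = 11/117.1 = 0.093937, so τ_n = 0.140020.
Rearranging for μ₀: μ₀ = (μ_n·τ_n − τ_data·x̄)/τ₀ = (-5.3822·0.140020 − 0.093937·-14.4) / 0.046083 = 0.599077/0.046083 ≈ 13.0.

μ₀ = 13.0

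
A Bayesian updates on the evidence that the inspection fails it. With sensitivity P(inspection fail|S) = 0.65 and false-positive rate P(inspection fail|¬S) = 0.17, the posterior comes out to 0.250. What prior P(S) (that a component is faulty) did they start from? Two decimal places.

Bayes' rule in odds form gives O(S|E) = O(S)·[P(E|S)/P(E|¬S)], hence O(S) = O(S|E)/LR.
Posterior odds = 0.250/(1−0.250) = 0.3333. LR = 0.65/0.17 = 3.8235.
Prior odds = 0.3333/3.8235 = 0.0872, so P(S) = 0.0872/(1+0.0872) ≈ 0.08.

P(S) = 0.08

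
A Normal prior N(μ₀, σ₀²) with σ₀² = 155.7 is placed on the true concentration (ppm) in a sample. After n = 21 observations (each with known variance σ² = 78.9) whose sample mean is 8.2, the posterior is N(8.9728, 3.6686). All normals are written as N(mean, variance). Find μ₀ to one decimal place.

The posterior mean is a precision-weighted average: μ_n = (τ₀μ₀ + τ_data·x̄)/(τ₀+τ_data), with τ₀=1/σ₀² and τ_data=n/σ².
Here τ₀ = 1/155.7 = 0.006423 and τ_data = 21/78.9 = 0.266160, so τ_n = 0.272583.
Rearranging for μ₀: μ₀ = (μ_n·τ_n − τ_data·x̄)/τ₀ = (8.9728·0.272583 − 0.266160·8.2) / 0.006423 = 0.263321/0.006423 ≈ 41.0.

μ₀ = 41.0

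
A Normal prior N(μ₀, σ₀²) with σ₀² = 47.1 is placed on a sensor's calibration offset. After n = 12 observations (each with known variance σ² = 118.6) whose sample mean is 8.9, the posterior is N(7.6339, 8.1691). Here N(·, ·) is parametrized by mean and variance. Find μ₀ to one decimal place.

μ₀ = 1.6

With known observation variance, the Normal–Normal posterior has precision τ_n = τ₀ + n/σ² and mean μ_n = (τ₀μ₀ + (n/σ²)x̄)/τ_n.
Here τ₀ = 1/47.1 = 0.021231 and τ_data = 12/118.6 = 0.101180, so τ_n = 0.122411.
Rearranging for μ₀: μ₀ = (μ_n·τ_n − τ_data·x̄)/τ₀ = (7.6339·0.122411 − 0.101180·8.9) / 0.021231 = 0.033971/0.021231 ≈ 1.6.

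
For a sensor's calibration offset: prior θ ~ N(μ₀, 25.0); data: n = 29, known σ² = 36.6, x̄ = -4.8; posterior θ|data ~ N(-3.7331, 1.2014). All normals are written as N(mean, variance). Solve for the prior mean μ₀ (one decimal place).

μ₀ = 17.4

The posterior mean is a precision-weighted average: μ_n = (τ₀μ₀ + τ_data·x̄)/(τ₀+τ_data), with τ₀=1/σ₀² and τ_data=n/σ².
Here τ₀ = 1/25.0 = 0.040000 and τ_data = 29/36.6 = 0.792350, so τ_n = 0.832350.
Rearranging for μ₀: μ₀ = (μ_n·τ_n − τ_data·x̄)/τ₀ = (-3.7331·0.832350 − 0.792350·-4.8) / 0.040000 = 0.696034/0.040000 ≈ 17.4.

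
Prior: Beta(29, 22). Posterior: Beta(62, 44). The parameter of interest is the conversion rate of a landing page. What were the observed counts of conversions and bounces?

Under Beta–binomial conjugacy the posterior parameters are (α+s, β+f).
So s = 62 − 29 = 33 and f = 44 − 22 = 22.

33 conversions and 22 bounces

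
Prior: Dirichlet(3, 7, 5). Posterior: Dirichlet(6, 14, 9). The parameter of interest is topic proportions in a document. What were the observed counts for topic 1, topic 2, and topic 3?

counts (3, 7, 4)

For a Dirichlet(α) prior with multinomial counts c, the posterior is Dirichlet(α + c) componentwise.
Counts are posterior − prior componentwise: 6−3=3, 14−7=7, 9−5=4.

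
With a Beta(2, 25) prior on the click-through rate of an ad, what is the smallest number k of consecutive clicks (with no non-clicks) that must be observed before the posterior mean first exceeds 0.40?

k = 15

After k clicks and 0 non-clicks the posterior is Beta(2+k, 25), with mean (2+k)/(2+25+k).
Set (2+k)/(27+k) > 0.40 and solve: k > (0.40·27 − 2)/(1 − 0.40) = 14.667.
The smallest integer exceeding 14.667 is 15.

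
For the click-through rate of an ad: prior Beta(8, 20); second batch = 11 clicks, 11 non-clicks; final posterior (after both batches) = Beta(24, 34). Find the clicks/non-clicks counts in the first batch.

5 clicks and 3 non-clicks

Because Beta–binomial updating is additive in the counts, the combined data contributed (α_post−α_prior, β_post−β_prior) successes and failures.
Total across both batches: 24−8=16 clicks, 34−20=14 non-clicks.
Subtract the second batch: 16−11=5 clicks and 14−11=3 non-clicks.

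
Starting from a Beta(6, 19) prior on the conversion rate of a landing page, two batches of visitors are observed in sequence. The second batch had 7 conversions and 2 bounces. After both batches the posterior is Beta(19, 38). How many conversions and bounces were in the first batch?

Because Beta–binomial updating is additive in the counts, the combined data contributed (α_post−α_prior, β_post−β_prior) successes and failures.
Total across both batches: 19−6=13 conversions, 38−19=19 bounces.
Subtract the second batch: 13−7=6 conversions and 19−2=17 bounces.

6 conversions and 17 bounces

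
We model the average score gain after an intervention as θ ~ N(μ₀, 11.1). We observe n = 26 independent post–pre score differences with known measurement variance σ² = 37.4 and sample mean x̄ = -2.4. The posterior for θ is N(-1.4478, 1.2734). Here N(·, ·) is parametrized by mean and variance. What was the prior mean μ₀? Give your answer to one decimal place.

μ₀ = 5.9

With known observation variance, the Normal–Normal posterior has precision τ_n = τ₀ + n/σ² and mean μ_n = (τ₀μ₀ + (n/σ²)x̄)/τ_n.
Here τ₀ = 1/11.1 = 0.090090 and τ_data = 26/37.4 = 0.695187, so τ_n = 0.785277.
Rearranging for μ₀: μ₀ = (μ_n·τ_n − τ_data·x̄)/τ₀ = (-1.4478·0.785277 − 0.695187·-2.4) / 0.090090 = 0.531525/0.090090 ≈ 5.9.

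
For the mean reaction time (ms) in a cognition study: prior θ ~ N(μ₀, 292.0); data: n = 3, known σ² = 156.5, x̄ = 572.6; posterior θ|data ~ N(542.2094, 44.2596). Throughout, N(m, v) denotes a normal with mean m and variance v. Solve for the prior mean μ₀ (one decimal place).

μ₀ = 372.1

With known observation variance, the Normal–Normal posterior has precision τ_n = τ₀ + n/σ² and mean μ_n = (τ₀μ₀ + (n/σ²)x̄)/τ_n.
Here τ₀ = 1/292.0 = 0.003425 and τ_data = 3/156.5 = 0.019169, so τ_n = 0.022594.
Rearranging for μ₀: μ₀ = (μ_n·τ_n − τ_data·x̄)/τ₀ = (542.2094·0.022594 − 0.019169·572.6) / 0.003425 = 1.274510/0.003425 ≈ 372.1.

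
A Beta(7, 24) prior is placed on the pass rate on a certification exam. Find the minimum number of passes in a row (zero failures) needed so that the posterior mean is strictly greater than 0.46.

k = 14

After k passes and 0 failures the posterior is Beta(7+k, 24), with mean (7+k)/(7+24+k).
Set (7+k)/(31+k) > 0.46 and solve: k > (0.46·31 − 7)/(1 − 0.46) = 13.444.
The smallest integer exceeding 13.444 is 14, and checking k=14: (21)/(45) = 0.4667 > 0.46.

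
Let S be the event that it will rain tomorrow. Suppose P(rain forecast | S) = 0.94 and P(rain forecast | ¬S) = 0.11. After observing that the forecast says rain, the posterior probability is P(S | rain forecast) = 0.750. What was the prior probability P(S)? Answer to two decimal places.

P(S) = 0.26

In odds form, posterior odds = prior odds × likelihood ratio, so prior odds = posterior odds ÷ LR.
Posterior odds = 0.750/(1−0.750) = 3.0000. LR = 0.94/0.11 = 8.5455.
Prior odds = 3.0000/8.5455 = 0.3511, so P(S) = 0.3511/(1+0.3511) ≈ 0.26.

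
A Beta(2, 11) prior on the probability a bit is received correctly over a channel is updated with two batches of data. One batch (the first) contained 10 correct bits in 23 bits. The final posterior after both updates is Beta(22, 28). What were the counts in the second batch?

10 correct bits and 4 errors

Sequential conjugate updates are equivalent to a single update on the pooled data, so total successes = posterior α − prior α and total failures = posterior β − prior β.
Total across both batches: 22−2=20 correct bits, 28−11=17 errors.
Subtract the first batch: 20−10=10 correct bits and 17−13=4 errors.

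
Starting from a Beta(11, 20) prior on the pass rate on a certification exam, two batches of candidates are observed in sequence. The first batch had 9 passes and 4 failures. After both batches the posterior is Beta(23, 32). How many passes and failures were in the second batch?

3 passes and 8 failures

Sequential conjugate updates are equivalent to a single update on the pooled data, so total successes = posterior α − prior α and total failures = posterior β − prior β.
Total across both batches: 23−11=12 passes, 32−20=12 failures.
Subtract the first batch: 12−9=3 passes and 12−4=8 failures.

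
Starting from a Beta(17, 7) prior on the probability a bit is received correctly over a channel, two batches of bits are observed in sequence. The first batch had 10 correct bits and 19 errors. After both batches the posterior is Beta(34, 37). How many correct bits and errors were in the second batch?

7 correct bits and 11 errors

Sequential conjugate updates are equivalent to a single update on the pooled data, so total successes = posterior α − prior α and total failures = posterior β − prior β.
Total across both batches: 34−17=17 correct bits, 37−7=30 errors.
Subtract the first batch: 17−10=7 correct bits and 30−19=11 errors.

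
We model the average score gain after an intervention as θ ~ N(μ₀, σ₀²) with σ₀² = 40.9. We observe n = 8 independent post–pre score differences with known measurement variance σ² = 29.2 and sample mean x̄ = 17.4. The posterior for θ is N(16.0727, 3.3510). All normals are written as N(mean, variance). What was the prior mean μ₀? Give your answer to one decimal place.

μ₀ = 1.2

The posterior mean is a precision-weighted average: μ_n = (τ₀μ₀ + τ_data·x̄)/(τ₀+τ_data), with τ₀=1/σ₀² and τ_data=n/σ².
Here τ₀ = 1/40.9 = 0.024450 and τ_data = 8/29.2 = 0.273973, so τ_n = 0.298423.
Rearranging for μ₀: μ₀ = (μ_n·τ_n − τ_data·x̄)/τ₀ = (16.0727·0.298423 − 0.273973·17.4) / 0.024450 = 0.029333/0.024450 ≈ 1.2.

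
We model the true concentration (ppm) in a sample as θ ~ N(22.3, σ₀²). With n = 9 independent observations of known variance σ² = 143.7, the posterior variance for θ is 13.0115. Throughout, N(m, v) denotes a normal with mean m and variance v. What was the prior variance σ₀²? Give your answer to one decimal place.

Posterior precision equals prior precision plus data precision: 1/σ_n² = 1/σ₀² + n/σ².
So 1/σ₀² = 1/13.0115 − 9/143.7 = 0.076855 − 0.062630 = 0.014225.
Hence σ₀² = 1/0.014225 ≈ 70.3.

σ₀² = 70.3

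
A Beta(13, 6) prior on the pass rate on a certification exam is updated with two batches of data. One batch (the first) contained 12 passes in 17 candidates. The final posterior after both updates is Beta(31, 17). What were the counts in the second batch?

Sequential conjugate updates are equivalent to a single update on the pooled data, so total successes = posterior α − prior α and total failures = posterior β − prior β.
Total across both batches: 31−13=18 passes, 17−6=11 failures.
Subtract the first batch: 18−12=6 passes and 11−5=6 failures.

6 passes and 6 failures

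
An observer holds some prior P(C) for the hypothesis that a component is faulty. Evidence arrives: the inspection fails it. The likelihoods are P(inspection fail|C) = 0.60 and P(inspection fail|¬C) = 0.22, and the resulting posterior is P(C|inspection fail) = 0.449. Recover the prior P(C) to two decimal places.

In odds form, posterior odds = prior odds × likelihood ratio, so prior odds = posterior odds ÷ LR.
Posterior odds = 0.449/(1−0.449) = 0.8149. LR = 0.60/0.22 = 2.7273.
Prior odds = 0.8149/2.7273 = 0.2988, so P(C) = 0.2988/(1+0.2988) ≈ 0.23.

P(C) = 0.23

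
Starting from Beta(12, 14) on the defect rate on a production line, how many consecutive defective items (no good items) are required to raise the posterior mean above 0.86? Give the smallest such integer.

After k defective items and 0 good items the posterior is Beta(12+k, 14), with mean (12+k)/(12+14+k).
Set (12+k)/(26+k) > 0.86 and solve: k > (0.86·26 − 12)/(1 − 0.86) = 74.000.
The smallest integer exceeding 74.000 is 75, and checking k=75: (87)/(101) = 0.8614 > 0.86.

k = 75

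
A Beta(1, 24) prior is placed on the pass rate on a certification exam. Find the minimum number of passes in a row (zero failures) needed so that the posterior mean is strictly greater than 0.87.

k = 160

After k passes and 0 failures the posterior is Beta(1+k, 24), with mean (1+k)/(1+24+k).
Set (1+k)/(25+k) > 0.87 and solve: k > (0.87·25 − 1)/(1 − 0.87) = 159.615.
The smallest integer exceeding 159.615 is 160, and checking k=160: (161)/(185) = 0.8703 > 0.87.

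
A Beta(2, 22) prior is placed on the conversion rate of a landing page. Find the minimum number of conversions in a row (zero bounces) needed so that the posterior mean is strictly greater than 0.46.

k = 17

After k conversions and 0 bounces the posterior is Beta(2+k, 22), with mean (2+k)/(2+22+k).
Set (2+k)/(24+k) > 0.46 and solve: k > (0.46·24 − 2)/(1 − 0.46) = 16.741.
The smallest integer exceeding 16.741 is 17, and checking k=17: (19)/(41) = 0.4634 > 0.46.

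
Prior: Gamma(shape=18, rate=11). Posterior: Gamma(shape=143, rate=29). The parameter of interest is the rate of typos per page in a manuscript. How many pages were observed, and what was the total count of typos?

n = 18 pages with total 125 typos

A Gamma(α, β) prior (rate parametrization) on a Poisson rate with n observations summing to S gives posterior Gamma(α+S, β+n).
Matching: Σxᵢ = 143 − 18 = 125 and n = 29 − 11 = 18.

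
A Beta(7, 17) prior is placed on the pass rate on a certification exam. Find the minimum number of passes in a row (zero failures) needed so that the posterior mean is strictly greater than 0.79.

After k passes and 0 failures the posterior is Beta(7+k, 17), with mean (7+k)/(7+17+k).
Set (7+k)/(24+k) > 0.79 and solve: k > (0.79·24 − 7)/(1 − 0.79) = 56.952.
The smallest integer exceeding 56.952 is 57, and checking k=57: (64)/(81) = 0.7901 > 0.79.

k = 57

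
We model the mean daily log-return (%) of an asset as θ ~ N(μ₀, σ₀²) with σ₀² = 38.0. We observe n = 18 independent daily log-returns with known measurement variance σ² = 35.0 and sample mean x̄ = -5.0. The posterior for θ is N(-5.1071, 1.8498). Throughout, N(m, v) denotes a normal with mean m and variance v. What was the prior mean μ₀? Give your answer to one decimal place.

The posterior mean is a precision-weighted average: μ_n = (τ₀μ₀ + τ_data·x̄)/(τ₀+τ_data), with τ₀=1/σ₀² and τ_data=n/σ².
Here τ₀ = 1/38.0 = 0.026316 and τ_data = 18/35.0 = 0.514286, so τ_n = 0.540602.
Rearranging for μ₀: μ₀ = (μ_n·τ_n − τ_data·x̄)/τ₀ = (-5.1071·0.540602 − 0.514286·-5.0) / 0.026316 = -0.189478/0.026316 ≈ -7.2.

μ₀ = -7.2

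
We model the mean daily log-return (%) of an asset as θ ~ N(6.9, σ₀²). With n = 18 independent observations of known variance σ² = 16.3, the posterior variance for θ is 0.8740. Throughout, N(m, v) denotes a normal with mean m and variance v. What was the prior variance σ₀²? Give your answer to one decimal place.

For the Normal–Normal model with known σ², precisions add: τ_n = τ₀ + n/σ².
So 1/σ₀² = 1/0.8740 − 18/16.3 = 1.144165 − 1.104294 = 0.039871.
Hence σ₀² = 1/0.039871 ≈ 25.1.

σ₀² = 25.1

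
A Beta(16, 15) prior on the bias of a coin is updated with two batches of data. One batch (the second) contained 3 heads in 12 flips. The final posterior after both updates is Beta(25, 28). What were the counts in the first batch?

6 heads and 4 tails

Because Beta–binomial updating is additive in the counts, the combined data contributed (α_post−α_prior, β_post−β_prior) successes and failures.
Total across both batches: 25−16=9 heads, 28−15=13 tails.
Subtract the second batch: 9−3=6 heads and 13−9=4 tails.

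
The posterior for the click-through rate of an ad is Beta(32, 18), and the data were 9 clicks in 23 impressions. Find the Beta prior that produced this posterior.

Beta is conjugate to the binomial likelihood: posterior = Beta(a+s, b+f).
So a = 32 − 9 = 23 and b = 18 − 14 = 4.

Beta(23, 4)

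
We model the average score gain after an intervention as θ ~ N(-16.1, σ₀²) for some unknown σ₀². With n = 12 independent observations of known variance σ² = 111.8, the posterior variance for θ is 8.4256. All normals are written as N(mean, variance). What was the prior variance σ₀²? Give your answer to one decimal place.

For the Normal–Normal model with known σ², precisions add: τ_n = τ₀ + n/σ².
So 1/σ₀² = 1/8.4256 − 12/111.8 = 0.118686 − 0.107335 = 0.011351.
Hence σ₀² = 1/0.011351 ≈ 88.1.

σ₀² = 88.1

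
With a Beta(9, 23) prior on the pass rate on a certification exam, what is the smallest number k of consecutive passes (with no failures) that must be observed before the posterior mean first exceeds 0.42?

After k passes and 0 failures the posterior is Beta(9+k, 23), with mean (9+k)/(9+23+k).
Set (9+k)/(32+k) > 0.42 and solve: k > (0.42·32 − 9)/(1 − 0.42) = 7.655.
The smallest integer exceeding 7.655 is 8.

k = 8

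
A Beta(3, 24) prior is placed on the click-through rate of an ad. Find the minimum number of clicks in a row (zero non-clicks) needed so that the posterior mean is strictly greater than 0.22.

k = 4

After k clicks and 0 non-clicks the posterior is Beta(3+k, 24), with mean (3+k)/(3+24+k).
Set (3+k)/(27+k) > 0.22 and solve: k > (0.22·27 − 3)/(1 − 0.22) = 3.769.
The smallest integer exceeding 3.769 is 4, and checking k=4: (7)/(31) = 0.2258 > 0.22.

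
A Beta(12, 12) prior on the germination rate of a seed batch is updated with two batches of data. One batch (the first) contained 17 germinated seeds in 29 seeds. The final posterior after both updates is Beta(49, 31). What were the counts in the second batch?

20 germinated seeds and 7 non-germinating seeds

Sequential conjugate updates are equivalent to a single update on the pooled data, so total successes = posterior α − prior α and total failures = posterior β − prior β.
Total across both batches: 49−12=37 germinated seeds, 31−12=19 non-germinating seeds.
Subtract the first batch: 37−17=20 germinated seeds and 19−12=7 non-germinating seeds.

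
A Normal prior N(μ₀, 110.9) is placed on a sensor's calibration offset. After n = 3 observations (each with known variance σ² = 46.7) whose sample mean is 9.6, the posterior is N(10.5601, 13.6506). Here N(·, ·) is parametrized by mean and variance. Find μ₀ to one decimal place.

With known observation variance, the Normal–Normal posterior has precision τ_n = τ₀ + n/σ² and mean μ_n = (τ₀μ₀ + (n/σ²)x̄)/τ_n.
Here τ₀ = 1/110.9 = 0.009017 and τ_data = 3/46.7 = 0.064240, so τ_n = 0.073257.
Rearranging for μ₀: μ₀ = (μ_n·τ_n − τ_data·x̄)/τ₀ = (10.5601·0.073257 − 0.064240·9.6) / 0.009017 = 0.156897/0.009017 ≈ 17.4.

μ₀ = 17.4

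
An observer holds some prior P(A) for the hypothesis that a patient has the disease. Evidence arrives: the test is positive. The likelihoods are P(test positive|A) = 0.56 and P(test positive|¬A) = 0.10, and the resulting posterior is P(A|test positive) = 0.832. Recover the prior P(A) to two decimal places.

Bayes' rule in odds form gives O(A|E) = O(A)·[P(E|A)/P(E|¬A)], hence O(A) = O(A|E)/LR.
Posterior odds = 0.832/(1−0.832) = 4.9524. LR = 0.56/0.10 = 5.6000.
Prior odds = 4.9524/5.6000 = 0.8844, so P(A) = 0.8844/(1+0.8844) ≈ 0.47.

P(A) = 0.47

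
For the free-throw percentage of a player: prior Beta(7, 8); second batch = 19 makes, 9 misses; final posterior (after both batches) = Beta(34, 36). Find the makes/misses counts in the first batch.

Sequential conjugate updates are equivalent to a single update on the pooled data, so total successes = posterior α − prior α and total failures = posterior β − prior β.
Total across both batches: 34−7=27 makes, 36−8=28 misses.
Subtract the second batch: 27−19=8 makes and 28−9=19 misses.

8 makes and 19 misses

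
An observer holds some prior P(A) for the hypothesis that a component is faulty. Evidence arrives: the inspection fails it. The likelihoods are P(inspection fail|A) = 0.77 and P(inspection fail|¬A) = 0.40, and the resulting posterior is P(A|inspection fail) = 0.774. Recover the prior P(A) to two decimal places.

P(A) = 0.64

In odds form, posterior odds = prior odds × likelihood ratio, so prior odds = posterior odds ÷ LR.
Posterior odds = 0.774/(1−0.774) = 3.4248. LR = 0.77/0.40 = 1.9250.
Prior odds = 3.4248/1.9250 = 1.7791, so P(A) = 1.7791/(1+1.7791) ≈ 0.64.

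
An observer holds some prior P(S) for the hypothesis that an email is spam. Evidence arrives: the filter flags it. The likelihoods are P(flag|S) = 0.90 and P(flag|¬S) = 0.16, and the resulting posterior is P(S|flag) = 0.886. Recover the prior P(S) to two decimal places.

P(S) = 0.58

In odds form, posterior odds = prior odds × likelihood ratio, so prior odds = posterior odds ÷ LR.
Posterior odds = 0.886/(1−0.886) = 7.7719. LR = 0.90/0.16 = 5.6250.
Prior odds = 7.7719/5.6250 = 1.3817, so P(S) = 1.3817/(1+1.3817) ≈ 0.58.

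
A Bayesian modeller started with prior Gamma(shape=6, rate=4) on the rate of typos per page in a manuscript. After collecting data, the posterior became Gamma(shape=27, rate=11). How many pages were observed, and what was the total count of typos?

Gamma–Poisson conjugacy: posterior shape = α + Σxᵢ, posterior rate = β + n.
Matching: Σxᵢ = 27 − 6 = 21 and n = 11 − 4 = 7.

n = 7 pages with total 21 typos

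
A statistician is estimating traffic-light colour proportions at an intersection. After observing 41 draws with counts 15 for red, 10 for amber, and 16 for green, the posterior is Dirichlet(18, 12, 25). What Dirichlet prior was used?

Dirichlet(3, 2, 9)

For a Dirichlet(α) prior with multinomial counts c, the posterior is Dirichlet(α + c) componentwise.
Subtract each count from the matching posterior parameter: 18−15=3, 12−10=2, 25−16=9.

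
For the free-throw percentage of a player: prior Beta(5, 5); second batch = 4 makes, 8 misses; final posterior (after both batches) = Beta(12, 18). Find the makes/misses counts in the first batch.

Sequential conjugate updates are equivalent to a single update on the pooled data, so total successes = posterior α − prior α and total failures = posterior β − prior β.
Total across both batches: 12−5=7 makes, 18−5=13 misses.
Subtract the second batch: 7−4=3 makes and 13−8=5 misses.

3 makes and 5 misses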